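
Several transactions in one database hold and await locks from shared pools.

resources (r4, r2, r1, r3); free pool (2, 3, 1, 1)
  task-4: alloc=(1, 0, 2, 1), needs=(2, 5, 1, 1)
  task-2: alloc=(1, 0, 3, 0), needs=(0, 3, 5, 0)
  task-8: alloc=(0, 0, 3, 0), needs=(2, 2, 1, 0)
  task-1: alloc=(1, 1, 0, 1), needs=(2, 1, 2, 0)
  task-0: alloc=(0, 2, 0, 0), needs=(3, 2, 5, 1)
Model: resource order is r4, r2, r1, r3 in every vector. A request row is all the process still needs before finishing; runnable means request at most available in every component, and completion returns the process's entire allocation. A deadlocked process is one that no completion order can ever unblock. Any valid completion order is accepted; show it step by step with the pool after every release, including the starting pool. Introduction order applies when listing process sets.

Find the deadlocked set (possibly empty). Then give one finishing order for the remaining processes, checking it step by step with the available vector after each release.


Deadlocked set: task-4, task-2 and task-0.
Key observation: after task-8, task-1 the pool peaks at (3, 4, 4, 2), and each blocked process is short somewhere: task-4 on r2; task-2 on r1; task-0 on r1.
The rest can finish in the order task-8, task-1. Check, step by step:
  pool = (2, 3, 1, 1)
  task-8: need (2, 2, 1, 0) fits (2, 3, 1, 1); releases (0, 0, 3, 0), pool now (2, 3, 4, 1)
  task-1: need (2, 1, 2, 0) fits (2, 3, 4, 1); releases (1, 1, 0, 1), pool now (3, 4, 4, 2)
None of the blocked processes ever fits:
  task-4 cannot run: need (2, 5, 1, 1) vs free (3, 4, 4, 2) (insufficient r2)
  task-2 cannot run: need (0, 3, 5, 0) vs free (3, 4, 4, 2) (insufficient r1)
  task-0 cannot run: need (3, 2, 5, 1) vs free (3, 4, 4, 2) (insufficient r1)


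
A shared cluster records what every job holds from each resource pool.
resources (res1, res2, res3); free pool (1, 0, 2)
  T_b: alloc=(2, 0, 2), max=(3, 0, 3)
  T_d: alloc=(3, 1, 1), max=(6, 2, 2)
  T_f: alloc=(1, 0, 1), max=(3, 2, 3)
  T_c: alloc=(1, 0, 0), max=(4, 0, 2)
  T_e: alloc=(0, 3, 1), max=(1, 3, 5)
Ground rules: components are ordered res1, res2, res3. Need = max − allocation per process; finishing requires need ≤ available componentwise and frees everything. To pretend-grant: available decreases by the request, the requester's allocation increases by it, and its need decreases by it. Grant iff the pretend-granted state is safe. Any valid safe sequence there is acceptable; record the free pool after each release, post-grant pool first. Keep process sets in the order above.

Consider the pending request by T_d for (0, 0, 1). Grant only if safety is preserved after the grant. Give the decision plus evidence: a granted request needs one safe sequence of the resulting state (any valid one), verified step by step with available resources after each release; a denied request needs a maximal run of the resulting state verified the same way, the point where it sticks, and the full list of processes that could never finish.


DENY — the pretend-granted state is unsafe.
Key observation: after T_b, T_c the pool peaks at (4, 0, 3), and each blocked process is short somewhere: T_d on res2; T_f on res2; T_e on res3.
On the post-grant state, T_b, T_c is a maximal run — nothing extends it. Check, step by step:
  pool = (1, 0, 1)
  run T_b (needs (1, 0, 1), free (1, 0, 1)); after release of (2, 0, 2) the pool is (3, 0, 3)
  run T_c (needs (3, 0, 2), free (3, 0, 3)); after release of (1, 0, 0) the pool is (4, 0, 3)
  blocked: T_d wants (3, 1, 0), pool (4, 0, 3) — not enough res2
  blocked: T_f wants (2, 2, 2), pool (4, 0, 3) — not enough res2
  blocked: T_e wants (1, 0, 4), pool (4, 0, 3) — not enough res3
Had the request been granted, T_d, T_f and T_e could never finish.


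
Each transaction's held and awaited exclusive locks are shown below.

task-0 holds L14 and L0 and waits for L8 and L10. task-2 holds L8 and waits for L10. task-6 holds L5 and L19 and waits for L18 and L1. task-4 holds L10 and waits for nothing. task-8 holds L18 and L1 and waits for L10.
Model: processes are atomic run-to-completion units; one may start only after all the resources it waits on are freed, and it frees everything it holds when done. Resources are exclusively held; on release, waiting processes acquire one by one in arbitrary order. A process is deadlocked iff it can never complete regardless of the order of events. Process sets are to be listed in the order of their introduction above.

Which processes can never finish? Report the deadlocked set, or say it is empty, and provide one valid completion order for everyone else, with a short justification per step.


Nothing here is deadlocked.
Key observation: the wait relation is loop-free; peeling off processes with no waits unwinds the whole state.
The rest can finish in the order task-4, task-8, task-2, task-0, task-6.
Walking it through:
  task-4: no waits; runs immediately, freeing L10
  run task-8 (all its waits — L10 — are resolved); releases L18 and L1
  run task-2 (all its waits — L10 — are resolved); releases L8
  run task-0 (all its waits — L8 and L10 — are resolved); releases L14 and L0
  run task-6 (all its waits — L18 and L1 — are resolved); releases L5 and L19


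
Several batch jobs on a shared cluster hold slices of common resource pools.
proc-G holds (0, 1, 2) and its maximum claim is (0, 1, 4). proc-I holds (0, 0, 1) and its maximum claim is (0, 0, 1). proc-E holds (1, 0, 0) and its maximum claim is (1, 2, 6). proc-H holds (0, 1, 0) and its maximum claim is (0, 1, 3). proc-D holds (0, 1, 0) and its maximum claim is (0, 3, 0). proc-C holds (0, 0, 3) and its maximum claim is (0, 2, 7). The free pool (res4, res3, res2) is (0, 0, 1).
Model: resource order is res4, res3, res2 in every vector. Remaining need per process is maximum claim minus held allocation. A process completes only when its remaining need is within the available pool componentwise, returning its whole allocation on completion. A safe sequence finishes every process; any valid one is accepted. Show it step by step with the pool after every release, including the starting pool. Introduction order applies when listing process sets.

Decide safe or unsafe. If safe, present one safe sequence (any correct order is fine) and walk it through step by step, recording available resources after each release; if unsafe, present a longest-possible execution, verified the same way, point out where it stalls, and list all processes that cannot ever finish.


SAFE, for example via the order proc-I, proc-G, proc-H, proc-C, proc-D, proc-E.
Key observation: proc-G marks the first exact bind of the order: its need (0, 0, 2) fits the free (0, 0, 2) with zero slack on a requested resource.
Step-by-step check:
  pool = (0, 0, 1)
  proc-I: need (0, 0, 0) fits (0, 0, 1); releases (0, 0, 1), pool now (0, 0, 2)
  proc-G: need (0, 0, 2) fits (0, 0, 2); releases (0, 1, 2), pool now (0, 1, 4)
  proc-H: need (0, 0, 3) fits (0, 1, 4); releases (0, 1, 0), pool now (0, 2, 4)
  proc-C: need (0, 2, 4) fits (0, 2, 4); releases (0, 0, 3), pool now (0, 2, 7)
  proc-D: need (0, 2, 0) fits (0, 2, 7); releases (0, 1, 0), pool now (0, 3, 7)
  proc-E: need (0, 2, 6) fits (0, 3, 7); releases (1, 0, 0), pool now (1, 3, 7)


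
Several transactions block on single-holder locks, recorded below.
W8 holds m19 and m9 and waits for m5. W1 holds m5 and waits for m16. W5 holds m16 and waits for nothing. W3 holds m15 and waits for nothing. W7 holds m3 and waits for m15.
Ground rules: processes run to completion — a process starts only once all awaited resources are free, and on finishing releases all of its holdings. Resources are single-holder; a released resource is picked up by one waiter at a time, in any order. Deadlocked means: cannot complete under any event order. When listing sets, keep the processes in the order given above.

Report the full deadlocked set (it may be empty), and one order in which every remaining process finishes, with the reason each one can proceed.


Nothing here is deadlocked.
Key observation: the waits form no ring: some process can always run, and its releases unblock the others one by one.
A valid finishing order for the others: W5, W1, W8, W3, W7.
Check, step by step:
  run W5 (it waits on nothing); releases m16
  run W1 (all its waits — m16 — are resolved); releases m5
  run W8 (all its waits — m5 — are resolved); releases m19 and m9
  run W3 (it waits on nothing); releases m15
  run W7 (all its waits — m15 — are resolved); releases m3


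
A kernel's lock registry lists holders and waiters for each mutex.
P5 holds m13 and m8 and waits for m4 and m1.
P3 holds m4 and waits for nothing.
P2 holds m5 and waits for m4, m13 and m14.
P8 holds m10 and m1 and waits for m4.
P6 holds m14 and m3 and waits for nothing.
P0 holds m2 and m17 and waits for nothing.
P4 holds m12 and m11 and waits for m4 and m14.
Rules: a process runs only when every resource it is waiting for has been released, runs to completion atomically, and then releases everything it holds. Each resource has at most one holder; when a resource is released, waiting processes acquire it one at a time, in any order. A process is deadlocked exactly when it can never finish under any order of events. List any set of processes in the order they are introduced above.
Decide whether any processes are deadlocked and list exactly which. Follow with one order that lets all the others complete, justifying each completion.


No process is deadlocked.
Key observation: the wait graph is acyclic; completion cascades from the unblocked processes through everyone else.
One completion order for the rest: P3, P0, P6, P8, P4, P5, P2.
Step-by-step check:
  P3 waits on nothing -> runs at once and releases m4
  P0 waits on nothing -> runs at once and releases m2 and m17
  P6 waits on nothing -> runs at once and releases m14 and m3
  P8 waits on m4 — all released -> runs and releases m10 and m1
  P4 waits on m4 and m14 — all released -> runs and releases m12 and m11
  P5 waits on m4 and m1 — all released -> runs and releases m13 and m8
  P2 waits on m4, m13 and m14 — all released -> runs and releases m5


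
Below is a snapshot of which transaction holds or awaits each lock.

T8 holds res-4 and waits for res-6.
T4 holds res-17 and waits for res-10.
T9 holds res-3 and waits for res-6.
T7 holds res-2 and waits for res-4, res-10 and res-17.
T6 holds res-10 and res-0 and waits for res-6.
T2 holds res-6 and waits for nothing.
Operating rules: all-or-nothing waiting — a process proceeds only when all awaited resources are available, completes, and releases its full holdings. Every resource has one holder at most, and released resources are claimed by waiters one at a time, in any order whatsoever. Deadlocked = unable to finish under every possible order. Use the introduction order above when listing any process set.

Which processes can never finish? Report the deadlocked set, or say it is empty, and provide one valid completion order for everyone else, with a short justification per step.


No process is deadlocked.
Key observation: the wait relation is loop-free; peeling off processes with no waits unwinds the whole state.
A valid finishing order for the others: T2, T8, T6, T4, T7, T9.
Check, step by step:
  T2: no waits; runs immediately, freeing res-6
  T8: everything it awaited (res-6) is free; runs, freeing res-4
  T6: everything it awaited (res-6) is free; runs, freeing res-10 and res-0
  T4: everything it awaited (res-10) is free; runs, freeing res-17
  T7: everything it awaited (res-4, res-10 and res-17) is free; runs, freeing res-2
  T9: everything it awaited (res-6) is free; runs, freeing res-3


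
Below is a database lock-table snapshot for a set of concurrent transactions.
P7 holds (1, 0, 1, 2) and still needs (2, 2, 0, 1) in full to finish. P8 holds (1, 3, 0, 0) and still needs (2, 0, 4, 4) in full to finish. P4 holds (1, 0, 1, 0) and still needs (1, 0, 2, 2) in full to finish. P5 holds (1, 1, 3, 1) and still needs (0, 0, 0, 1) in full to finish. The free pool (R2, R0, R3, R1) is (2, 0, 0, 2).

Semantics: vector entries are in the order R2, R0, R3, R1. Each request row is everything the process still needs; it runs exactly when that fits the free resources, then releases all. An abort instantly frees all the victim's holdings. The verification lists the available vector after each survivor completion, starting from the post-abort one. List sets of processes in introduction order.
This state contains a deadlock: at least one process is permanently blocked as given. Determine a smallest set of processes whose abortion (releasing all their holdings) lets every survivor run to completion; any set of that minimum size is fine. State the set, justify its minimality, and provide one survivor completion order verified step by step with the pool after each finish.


The answer: abort P8.
Key observation: P7 was stuck for good until P8 gave back (1, 3, 0, 0); in the order shown it finishes at step 1.
Minimality: the empty abort set fails — the state is deadlocked as it stands.
The survivors complete as P7, P5, P4. Step-by-step check (starting from the post-abort pool):
  pool = (3, 3, 0, 2)
  P7: need (2, 2, 0, 1) fits (3, 3, 0, 2); releases (1, 0, 1, 2), pool now (4, 3, 1, 4)
  P5: need (0, 0, 0, 1) fits (4, 3, 1, 4); releases (1, 1, 3, 1), pool now (5, 4, 4, 5)
  P4: need (1, 0, 2, 2) fits (5, 4, 4, 5); releases (1, 0, 1, 0), pool now (6, 4, 5, 5)


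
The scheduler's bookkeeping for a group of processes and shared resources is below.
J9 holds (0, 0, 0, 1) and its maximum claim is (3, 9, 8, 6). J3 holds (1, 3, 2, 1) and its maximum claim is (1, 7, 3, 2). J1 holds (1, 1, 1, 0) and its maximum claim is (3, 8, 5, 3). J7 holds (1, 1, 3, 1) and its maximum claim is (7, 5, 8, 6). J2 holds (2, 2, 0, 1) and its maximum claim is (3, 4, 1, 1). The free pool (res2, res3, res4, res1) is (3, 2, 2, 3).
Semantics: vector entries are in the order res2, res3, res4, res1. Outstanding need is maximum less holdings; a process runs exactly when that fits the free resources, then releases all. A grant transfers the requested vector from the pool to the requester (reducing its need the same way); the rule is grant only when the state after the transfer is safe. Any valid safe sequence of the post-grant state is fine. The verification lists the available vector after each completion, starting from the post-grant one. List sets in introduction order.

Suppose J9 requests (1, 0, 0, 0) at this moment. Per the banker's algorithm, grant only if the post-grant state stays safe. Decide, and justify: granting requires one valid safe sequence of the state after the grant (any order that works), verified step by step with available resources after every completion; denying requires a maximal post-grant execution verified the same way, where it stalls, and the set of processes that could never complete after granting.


GRANT. The post-grant state is safe; one safe sequence: J2, J3, J1, J7, J9.
Key observation: post-grant, (2, 2, 2, 3) remains, and an order beginning with J2 completes everyone.
Verifying the post-grant state step by step:
  pool = (2, 2, 2, 3)
  J2: need (1, 2, 1, 0) fits (2, 2, 2, 3); releases (2, 2, 0, 1), pool now (4, 4, 2, 4)
  J3: need (0, 4, 1, 1) fits (4, 4, 2, 4); releases (1, 3, 2, 1), pool now (5, 7, 4, 5)
  J1: need (2, 7, 4, 3) fits (5, 7, 4, 5); releases (1, 1, 1, 0), pool now (6, 8, 5, 5)
  J7: need (6, 4, 5, 5) fits (6, 8, 5, 5); releases (1, 1, 3, 1), pool now (7, 9, 8, 6)
  J9: need (2, 9, 8, 5) fits (7, 9, 8, 6); releases (1, 0, 0, 1), pool now (8, 9, 8, 7)


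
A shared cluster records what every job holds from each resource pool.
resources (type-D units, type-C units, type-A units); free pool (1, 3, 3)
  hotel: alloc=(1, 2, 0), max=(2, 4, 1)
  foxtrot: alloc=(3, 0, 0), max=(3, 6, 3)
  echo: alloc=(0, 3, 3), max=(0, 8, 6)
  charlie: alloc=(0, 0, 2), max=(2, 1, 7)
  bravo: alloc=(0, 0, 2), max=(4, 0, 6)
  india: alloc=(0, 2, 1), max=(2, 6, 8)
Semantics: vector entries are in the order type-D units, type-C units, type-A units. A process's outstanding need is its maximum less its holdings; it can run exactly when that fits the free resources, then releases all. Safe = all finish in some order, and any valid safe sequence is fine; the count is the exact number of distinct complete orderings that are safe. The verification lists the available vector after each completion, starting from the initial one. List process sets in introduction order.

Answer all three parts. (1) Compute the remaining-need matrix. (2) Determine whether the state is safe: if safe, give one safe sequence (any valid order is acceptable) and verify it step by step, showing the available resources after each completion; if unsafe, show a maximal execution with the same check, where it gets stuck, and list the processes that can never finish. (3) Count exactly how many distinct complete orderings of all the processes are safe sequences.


(1) Remaining need (order type-D units, type-C units, type-A units):
  hotel: (1, 2, 1)
  foxtrot: (0, 6, 3)
  echo: (0, 5, 3)
  charlie: (2, 1, 5)
  bravo: (4, 0, 4)
  india: (2, 4, 7)
(2) SAFE. One safe sequence: hotel, echo, charlie, foxtrot, bravo, india.
Key observation: at hotel the run first touches a limit — (1, 2, 1) against (1, 3, 3), exact on a resource it actually requests.
Walking it through:
  pool = (1, 3, 3)
  hotel: need (1, 2, 1) fits (1, 3, 3); releases (1, 2, 0), pool now (2, 5, 3)
  echo: need (0, 5, 3) fits (2, 5, 3); releases (0, 3, 3), pool now (2, 8, 6)
  charlie: need (2, 1, 5) fits (2, 8, 6); releases (0, 0, 2), pool now (2, 8, 8)
  foxtrot: need (0, 6, 3) fits (2, 8, 8); releases (3, 0, 0), pool now (5, 8, 8)
  bravo: need (4, 0, 4) fits (5, 8, 8); releases (0, 0, 2), pool now (5, 8, 10)
  india: need (2, 4, 7) fits (5, 8, 10); releases (0, 2, 1), pool now (5, 10, 11)
(3) Exactly 7 of the possible complete orderings are safe sequences.


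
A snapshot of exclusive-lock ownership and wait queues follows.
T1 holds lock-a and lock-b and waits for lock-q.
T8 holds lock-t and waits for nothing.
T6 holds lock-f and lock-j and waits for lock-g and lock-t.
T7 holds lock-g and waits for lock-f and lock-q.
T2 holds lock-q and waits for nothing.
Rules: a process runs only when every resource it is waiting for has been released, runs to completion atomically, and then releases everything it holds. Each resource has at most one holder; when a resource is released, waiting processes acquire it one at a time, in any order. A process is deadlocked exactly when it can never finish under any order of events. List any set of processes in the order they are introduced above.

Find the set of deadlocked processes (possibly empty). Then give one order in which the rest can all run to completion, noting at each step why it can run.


Deadlocked set: T6 and T7.
Key observation: along T6 -> T7 -> T6, each member waits on what the next one holds — a deadlock; no other process is dragged down with it.
The rest can finish in the order T2, T1, T8.
Step-by-step check:
  T2: no waits; runs immediately, freeing lock-q
  T1: everything it awaited (lock-q) is free; runs, freeing lock-a and lock-b
  T8: no waits; runs immediately, freeing lock-t


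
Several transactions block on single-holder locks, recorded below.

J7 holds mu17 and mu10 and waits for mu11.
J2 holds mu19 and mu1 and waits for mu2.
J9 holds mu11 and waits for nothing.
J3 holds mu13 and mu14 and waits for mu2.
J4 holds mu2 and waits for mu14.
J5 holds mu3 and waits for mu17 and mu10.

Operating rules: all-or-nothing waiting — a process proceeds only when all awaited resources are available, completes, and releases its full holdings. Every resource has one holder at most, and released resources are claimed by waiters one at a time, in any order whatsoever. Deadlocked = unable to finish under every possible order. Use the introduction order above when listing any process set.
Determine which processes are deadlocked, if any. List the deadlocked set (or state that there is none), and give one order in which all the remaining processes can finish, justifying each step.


The deadlocked set is J2, J3 and J4.
Key observation: the waits loop around J4 -> J3 -> J4 with no way out; J2 waits into the deadlock from upstream.
A valid finishing order for the others: J9, J7, J5.
Walking it through:
  J9 waits on nothing -> runs at once and releases mu11
  J7 waits on mu11 — all released -> runs and releases mu17 and mu10
  J5 waits on mu17 and mu10 — all released -> runs and releases mu3


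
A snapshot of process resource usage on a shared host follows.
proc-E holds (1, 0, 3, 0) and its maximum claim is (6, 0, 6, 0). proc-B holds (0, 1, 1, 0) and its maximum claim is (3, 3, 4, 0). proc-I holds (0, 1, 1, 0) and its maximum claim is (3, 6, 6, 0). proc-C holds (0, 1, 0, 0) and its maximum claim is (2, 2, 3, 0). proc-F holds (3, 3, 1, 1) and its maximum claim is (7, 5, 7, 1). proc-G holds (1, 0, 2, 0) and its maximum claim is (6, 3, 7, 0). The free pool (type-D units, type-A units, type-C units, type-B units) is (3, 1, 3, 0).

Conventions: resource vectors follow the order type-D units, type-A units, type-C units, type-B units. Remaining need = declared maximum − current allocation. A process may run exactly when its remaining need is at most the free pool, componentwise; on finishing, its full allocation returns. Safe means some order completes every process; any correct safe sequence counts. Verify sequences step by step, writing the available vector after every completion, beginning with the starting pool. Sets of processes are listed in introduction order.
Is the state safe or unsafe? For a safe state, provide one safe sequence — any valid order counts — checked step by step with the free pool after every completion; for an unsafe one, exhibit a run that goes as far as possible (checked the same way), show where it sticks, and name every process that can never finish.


UNSAFE — no complete ordering exists.
Key observation: after proc-C, proc-B the pool peaks at (3, 3, 4, 0), and each blocked process is short somewhere: proc-E on type-D units; proc-I on type-A units, type-C units; proc-F on type-D units, type-C units; proc-G on type-D units, type-C units.
The run proc-C, proc-B cannot be extended any further. Check, step by step:
  pool = (3, 1, 3, 0)
  run proc-C (needs (2, 1, 3, 0), free (3, 1, 3, 0)); after release of (0, 1, 0, 0) the pool is (3, 2, 3, 0)
  run proc-B (needs (3, 2, 3, 0), free (3, 2, 3, 0)); after release of (0, 1, 1, 0) the pool is (3, 3, 4, 0)
  blocked: proc-E wants (5, 0, 3, 0), pool (3, 3, 4, 0) — not enough type-D units
  blocked: proc-I wants (3, 5, 5, 0), pool (3, 3, 4, 0) — not enough type-A units and type-C units
  blocked: proc-F wants (4, 2, 6, 0), pool (3, 3, 4, 0) — not enough type-D units and type-C units
  blocked: proc-G wants (5, 3, 5, 0), pool (3, 3, 4, 0) — not enough type-D units and type-C units
Never able to finish: proc-E, proc-I, proc-F and proc-G.


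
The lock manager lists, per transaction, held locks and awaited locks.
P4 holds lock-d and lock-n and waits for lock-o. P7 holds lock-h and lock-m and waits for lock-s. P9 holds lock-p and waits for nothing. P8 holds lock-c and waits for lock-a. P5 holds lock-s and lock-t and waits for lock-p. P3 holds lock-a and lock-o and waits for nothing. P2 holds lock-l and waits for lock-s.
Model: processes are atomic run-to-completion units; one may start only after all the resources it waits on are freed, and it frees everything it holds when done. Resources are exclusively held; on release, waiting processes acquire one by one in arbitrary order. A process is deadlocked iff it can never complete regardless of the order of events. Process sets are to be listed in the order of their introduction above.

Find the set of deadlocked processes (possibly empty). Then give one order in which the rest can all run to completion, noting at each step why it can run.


Nothing here is deadlocked.
Key observation: every chain of waits terminates; starting from the processes that wait on nothing, all the rest unlock in turn.
The rest can finish in the order P9, P3, P8, P5, P4, P2, P7.
Walking it through:
  P9 waits on nothing -> runs at once and releases lock-p
  P3 waits on nothing -> runs at once and releases lock-a and lock-o
  P8 waits on lock-a — all released -> runs and releases lock-c
  P5 waits on lock-p — all released -> runs and releases lock-s and lock-t
  P4 waits on lock-o — all released -> runs and releases lock-d and lock-n
  P2 waits on lock-s — all released -> runs and releases lock-l
  P7 waits on lock-s — all released -> runs and releases lock-h and lock-m


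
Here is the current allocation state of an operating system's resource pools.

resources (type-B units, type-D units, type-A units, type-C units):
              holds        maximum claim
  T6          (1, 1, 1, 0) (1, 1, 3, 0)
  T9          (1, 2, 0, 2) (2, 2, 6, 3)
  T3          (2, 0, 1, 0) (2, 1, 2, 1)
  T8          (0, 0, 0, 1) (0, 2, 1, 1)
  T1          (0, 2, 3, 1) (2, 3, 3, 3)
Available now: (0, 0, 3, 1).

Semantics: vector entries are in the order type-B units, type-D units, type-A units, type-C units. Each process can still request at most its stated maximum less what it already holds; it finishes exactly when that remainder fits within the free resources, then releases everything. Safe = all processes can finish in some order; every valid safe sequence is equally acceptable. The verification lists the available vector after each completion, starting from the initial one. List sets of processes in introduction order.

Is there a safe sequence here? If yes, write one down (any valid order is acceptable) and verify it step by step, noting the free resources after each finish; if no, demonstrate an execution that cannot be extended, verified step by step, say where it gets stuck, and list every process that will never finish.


UNSAFE.
Key observation: after T6, T3 the pool peaks at (3, 1, 5, 1), and each blocked process is short somewhere: T9 on type-A units; T8 on type-D units; T1 on type-C units.
The run T6, T3 cannot be extended any further. Verifying each step:
  pool = (0, 0, 3, 1)
  T6: need (0, 0, 2, 0) fits (0, 0, 3, 1); releases (1, 1, 1, 0), pool now (1, 1, 4, 1)
  T3: need (0, 1, 1, 1) fits (1, 1, 4, 1); releases (2, 0, 1, 0), pool now (3, 1, 5, 1)
  T9 still needs (1, 0, 6, 1) but only (3, 1, 5, 1) is free — short on type-A units
  T8 still needs (0, 2, 1, 0) but only (3, 1, 5, 1) is free — short on type-D units
  T1 still needs (2, 1, 0, 2) but only (3, 1, 5, 1) is free — short on type-C units
Permanently blocked: T9, T8 and T1.


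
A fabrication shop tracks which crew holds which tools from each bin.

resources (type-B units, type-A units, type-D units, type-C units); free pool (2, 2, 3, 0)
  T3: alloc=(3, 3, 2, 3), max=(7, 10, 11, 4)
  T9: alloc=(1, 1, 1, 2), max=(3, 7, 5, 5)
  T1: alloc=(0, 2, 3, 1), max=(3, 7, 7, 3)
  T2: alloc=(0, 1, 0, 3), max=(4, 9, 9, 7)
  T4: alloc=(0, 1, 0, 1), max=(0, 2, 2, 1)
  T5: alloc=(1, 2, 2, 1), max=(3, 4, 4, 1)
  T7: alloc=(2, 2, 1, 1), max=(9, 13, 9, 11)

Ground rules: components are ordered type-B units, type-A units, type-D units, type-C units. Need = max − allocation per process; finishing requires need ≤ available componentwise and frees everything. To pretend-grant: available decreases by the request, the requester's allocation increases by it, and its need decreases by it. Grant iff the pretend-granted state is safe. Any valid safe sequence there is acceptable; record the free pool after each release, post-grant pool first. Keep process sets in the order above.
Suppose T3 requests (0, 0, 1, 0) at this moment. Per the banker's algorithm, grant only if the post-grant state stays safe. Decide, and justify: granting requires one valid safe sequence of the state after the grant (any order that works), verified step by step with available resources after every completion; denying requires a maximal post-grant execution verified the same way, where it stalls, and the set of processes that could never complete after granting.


GRANT. The post-grant state is safe; one safe sequence: T5, T4, T1, T9, T3, T2, T7.
Key observation: (2, 2, 2, 0) free after granting still covers T5 first, and each release covers the next.
Check on the post-grant state, step by step:
  pool = (2, 2, 2, 0)
  run T5 (needs (2, 2, 2, 0), free (2, 2, 2, 0)); after release of (1, 2, 2, 1) the pool is (3, 4, 4, 1)
  run T4 (needs (0, 1, 2, 0), free (3, 4, 4, 1)); after release of (0, 1, 0, 1) the pool is (3, 5, 4, 2)
  run T1 (needs (3, 5, 4, 2), free (3, 5, 4, 2)); after release of (0, 2, 3, 1) the pool is (3, 7, 7, 3)
  run T9 (needs (2, 6, 4, 3), free (3, 7, 7, 3)); after release of (1, 1, 1, 2) the pool is (4, 8, 8, 5)
  run T3 (needs (4, 7, 8, 1), free (4, 8, 8, 5)); after release of (3, 3, 3, 3) the pool is (7, 11, 11, 8)
  run T2 (needs (4, 8, 9, 4), free (7, 11, 11, 8)); after release of (0, 1, 0, 3) the pool is (7, 12, 11, 11)
  run T7 (needs (7, 11, 8, 10), free (7, 12, 11, 11)); after release of (2, 2, 1, 1) the pool is (9, 14, 12, 12)


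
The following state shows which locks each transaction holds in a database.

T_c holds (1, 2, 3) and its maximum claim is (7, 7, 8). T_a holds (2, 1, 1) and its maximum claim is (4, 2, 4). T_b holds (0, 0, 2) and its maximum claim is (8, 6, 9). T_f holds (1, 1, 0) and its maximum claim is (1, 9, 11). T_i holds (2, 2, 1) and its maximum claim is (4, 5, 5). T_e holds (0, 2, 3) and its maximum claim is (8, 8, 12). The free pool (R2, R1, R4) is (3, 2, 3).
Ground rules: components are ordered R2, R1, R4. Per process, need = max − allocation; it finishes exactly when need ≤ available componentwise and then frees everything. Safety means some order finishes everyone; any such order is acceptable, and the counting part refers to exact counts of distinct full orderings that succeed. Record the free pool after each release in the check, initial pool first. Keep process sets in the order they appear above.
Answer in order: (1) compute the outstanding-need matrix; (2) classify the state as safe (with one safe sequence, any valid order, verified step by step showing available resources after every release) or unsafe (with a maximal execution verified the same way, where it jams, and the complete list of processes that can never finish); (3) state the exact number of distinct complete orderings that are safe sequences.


(1) Need matrix, components ordered R2, R1, R4:
  T_c: (6, 5, 5)
  T_a: (2, 1, 3)
  T_b: (8, 6, 7)
  T_f: (0, 8, 11)
  T_i: (2, 3, 4)
  T_e: (8, 6, 9)
(2) SAFE. One safe sequence: T_a, T_i, T_c, T_b, T_e, T_f.
Key observation: at T_a the run first touches a limit — (2, 1, 3) against (3, 2, 3), exact on a resource it actually requests.
Walking it through:
  pool = (3, 2, 3)
  run T_a (needs (2, 1, 3), free (3, 2, 3)); after release of (2, 1, 1) the pool is (5, 3, 4)
  run T_i (needs (2, 3, 4), free (5, 3, 4)); after release of (2, 2, 1) the pool is (7, 5, 5)
  run T_c (needs (6, 5, 5), free (7, 5, 5)); after release of (1, 2, 3) the pool is (8, 7, 8)
  run T_b (needs (8, 6, 7), free (8, 7, 8)); after release of (0, 0, 2) the pool is (8, 7, 10)
  run T_e (needs (8, 6, 9), free (8, 7, 10)); after release of (0, 2, 3) the pool is (8, 9, 13)
  run T_f (needs (0, 8, 11), free (8, 9, 13)); after release of (1, 1, 0) the pool is (9, 10, 13)
(3) The exact count: 1 of the possible complete orderings is a safe sequence.


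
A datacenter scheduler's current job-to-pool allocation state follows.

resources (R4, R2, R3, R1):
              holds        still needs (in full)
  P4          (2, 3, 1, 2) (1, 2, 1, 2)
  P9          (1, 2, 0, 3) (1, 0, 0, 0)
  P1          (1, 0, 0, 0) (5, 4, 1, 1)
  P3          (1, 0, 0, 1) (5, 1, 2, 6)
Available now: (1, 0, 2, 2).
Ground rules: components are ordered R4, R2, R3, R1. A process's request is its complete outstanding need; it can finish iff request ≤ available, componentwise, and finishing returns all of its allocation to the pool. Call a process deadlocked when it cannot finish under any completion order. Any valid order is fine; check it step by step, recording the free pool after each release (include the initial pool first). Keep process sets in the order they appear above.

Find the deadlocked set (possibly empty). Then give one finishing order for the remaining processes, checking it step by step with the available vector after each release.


Deadlocked: P1 and P3.
Key observation: the wall is R4: completing P9, P4 brings the pool only to (4, 5, 3, 7), and all the rest need more.
The rest can finish in the order P9, P4. Check, step by step:
  pool = (1, 0, 2, 2)
  P9 needs (1, 0, 0, 0) <= (1, 0, 2, 2) -> finishes; pool += (1, 2, 0, 3) = (2, 2, 2, 5)
  P4 needs (1, 2, 1, 2) <= (2, 2, 2, 5) -> finishes; pool += (2, 3, 1, 2) = (4, 5, 3, 7)
None of the blocked processes ever fits:
  P1 cannot run: need (5, 4, 1, 1) vs free (4, 5, 3, 7) (insufficient R4)
  P3 cannot run: need (5, 1, 2, 6) vs free (4, 5, 3, 7) (insufficient R4)


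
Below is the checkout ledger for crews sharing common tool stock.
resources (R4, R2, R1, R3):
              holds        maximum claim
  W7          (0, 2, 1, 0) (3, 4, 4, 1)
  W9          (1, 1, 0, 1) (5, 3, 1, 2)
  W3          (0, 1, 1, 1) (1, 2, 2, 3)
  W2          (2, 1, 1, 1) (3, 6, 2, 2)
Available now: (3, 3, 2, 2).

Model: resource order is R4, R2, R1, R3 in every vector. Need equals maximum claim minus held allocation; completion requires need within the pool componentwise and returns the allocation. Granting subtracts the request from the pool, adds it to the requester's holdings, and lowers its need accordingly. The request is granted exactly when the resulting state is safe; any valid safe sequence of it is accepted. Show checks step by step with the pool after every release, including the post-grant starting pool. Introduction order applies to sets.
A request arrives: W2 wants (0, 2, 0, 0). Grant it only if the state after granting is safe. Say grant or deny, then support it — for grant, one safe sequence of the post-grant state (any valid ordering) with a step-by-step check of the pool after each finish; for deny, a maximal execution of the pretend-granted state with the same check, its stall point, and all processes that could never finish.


GRANT. The post-grant state is safe; one safe sequence: W3, W7, W2, W9.
Key observation: granting shrinks the pool to (3, 1, 2, 2), yet W3 still fits and the chain goes through.
Check on the post-grant state, step by step:
  pool = (3, 1, 2, 2)
  W3 needs (1, 1, 1, 2) <= (3, 1, 2, 2) -> finishes; pool += (0, 1, 1, 1) = (3, 2, 3, 3)
  W7 needs (3, 2, 3, 1) <= (3, 2, 3, 3) -> finishes; pool += (0, 2, 1, 0) = (3, 4, 4, 3)
  W2 needs (1, 3, 1, 1) <= (3, 4, 4, 3) -> finishes; pool += (2, 3, 1, 1) = (5, 7, 5, 4)
  W9 needs (4, 2, 1, 1) <= (5, 7, 5, 4) -> finishes; pool += (1, 1, 0, 1) = (6, 8, 5, 5)


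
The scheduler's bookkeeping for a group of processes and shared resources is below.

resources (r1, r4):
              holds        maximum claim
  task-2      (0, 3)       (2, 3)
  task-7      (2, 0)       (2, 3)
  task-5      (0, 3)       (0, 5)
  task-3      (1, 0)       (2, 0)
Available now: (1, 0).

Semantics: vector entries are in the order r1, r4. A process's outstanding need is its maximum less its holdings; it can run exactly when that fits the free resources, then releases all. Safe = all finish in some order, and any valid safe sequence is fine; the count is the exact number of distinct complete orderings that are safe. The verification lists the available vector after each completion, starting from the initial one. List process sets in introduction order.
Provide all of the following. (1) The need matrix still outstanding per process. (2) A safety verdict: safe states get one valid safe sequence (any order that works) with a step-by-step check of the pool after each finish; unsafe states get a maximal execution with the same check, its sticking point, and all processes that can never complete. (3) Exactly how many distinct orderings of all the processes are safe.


(1) Remaining need (order r1, r4):
  task-2: (2, 0)
  task-7: (0, 3)
  task-5: (0, 2)
  task-3: (1, 0)
(2) SAFE. One safe sequence: task-3, task-2, task-7, task-5.
Key observation: task-3 is the earliest step where a requested resource binds exactly: need (1, 0), pool (1, 0) at its turn.
Verifying each step:
  pool = (1, 0)
  task-3: need (1, 0) fits (1, 0); releases (1, 0), pool now (2, 0)
  task-2: need (2, 0) fits (2, 0); releases (0, 3), pool now (2, 3)
  task-7: need (0, 3) fits (2, 3); releases (2, 0), pool now (4, 3)
  task-5: need (0, 2) fits (4, 3); releases (0, 3), pool now (4, 6)
(3) Precisely 2 of the possible complete orderings are safe sequences.


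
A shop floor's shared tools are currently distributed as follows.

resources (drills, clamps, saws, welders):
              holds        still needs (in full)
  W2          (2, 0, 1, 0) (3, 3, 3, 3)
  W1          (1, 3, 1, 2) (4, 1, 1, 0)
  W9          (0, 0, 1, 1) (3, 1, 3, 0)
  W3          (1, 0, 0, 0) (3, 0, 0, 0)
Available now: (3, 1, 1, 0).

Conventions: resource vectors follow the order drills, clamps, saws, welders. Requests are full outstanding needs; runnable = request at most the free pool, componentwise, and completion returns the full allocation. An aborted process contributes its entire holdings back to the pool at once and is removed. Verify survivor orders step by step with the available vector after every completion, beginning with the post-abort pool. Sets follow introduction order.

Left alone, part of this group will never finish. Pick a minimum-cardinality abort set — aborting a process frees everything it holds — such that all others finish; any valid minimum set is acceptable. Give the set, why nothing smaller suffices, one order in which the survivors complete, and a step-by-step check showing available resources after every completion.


Abort W2.
Key observation: W9 was stuck for good until W2 gave back (2, 0, 1, 0); in the order shown it finishes at step 2.
Minimality: the empty abort set fails — the state is deadlocked as it stands.
The survivors complete as W1, W9, W3. Walking it through (starting from the post-abort pool):
  pool = (5, 1, 2, 0)
  W1 needs (4, 1, 1, 0) <= (5, 1, 2, 0) -> finishes; pool += (1, 3, 1, 2) = (6, 4, 3, 2)
  W9 needs (3, 1, 3, 0) <= (6, 4, 3, 2) -> finishes; pool += (0, 0, 1, 1) = (6, 4, 4, 3)
  W3 needs (3, 0, 0, 0) <= (6, 4, 4, 3) -> finishes; pool += (1, 0, 0, 0) = (7, 4, 4, 3)


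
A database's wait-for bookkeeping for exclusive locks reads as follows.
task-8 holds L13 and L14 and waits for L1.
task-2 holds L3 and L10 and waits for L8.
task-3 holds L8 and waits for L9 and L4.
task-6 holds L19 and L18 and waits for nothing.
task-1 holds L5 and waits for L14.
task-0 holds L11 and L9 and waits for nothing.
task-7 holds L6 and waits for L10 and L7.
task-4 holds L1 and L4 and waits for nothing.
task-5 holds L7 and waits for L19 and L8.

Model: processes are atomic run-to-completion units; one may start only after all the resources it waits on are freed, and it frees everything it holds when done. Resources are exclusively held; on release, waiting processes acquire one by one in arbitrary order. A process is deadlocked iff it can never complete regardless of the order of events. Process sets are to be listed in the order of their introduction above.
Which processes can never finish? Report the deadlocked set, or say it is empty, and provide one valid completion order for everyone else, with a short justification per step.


No process is deadlocked.
Key observation: the wait relation is loop-free; peeling off processes with no waits unwinds the whole state.
The rest can finish in the order task-4, task-8, task-0, task-3, task-2, task-6, task-5, task-7, task-1.
Check, step by step:
  task-4: no waits; runs immediately, freeing L1 and L4
  task-8 waits on L1 — all released -> runs and releases L13 and L14
  task-0: no waits; runs immediately, freeing L11 and L9
  task-3 waits on L9 and L4 — all released -> runs and releases L8
  task-2 waits on L8 — all released -> runs and releases L3 and L10
  task-6: no waits; runs immediately, freeing L19 and L18
  task-5 waits on L19 and L8 — all released -> runs and releases L7
  task-7 waits on L10 and L7 — all released -> runs and releases L6
  task-1 waits on L14 — all released -> runs and releases L5
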